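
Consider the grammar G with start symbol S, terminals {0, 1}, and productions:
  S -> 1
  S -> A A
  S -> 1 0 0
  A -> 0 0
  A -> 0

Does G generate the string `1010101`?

no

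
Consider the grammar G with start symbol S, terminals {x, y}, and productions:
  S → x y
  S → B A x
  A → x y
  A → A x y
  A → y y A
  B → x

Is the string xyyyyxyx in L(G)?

S ⇒ BAx ⇒ xAx ⇒ xyyAx ⇒ xyyyyAx ⇒ xyyyyxyx

yes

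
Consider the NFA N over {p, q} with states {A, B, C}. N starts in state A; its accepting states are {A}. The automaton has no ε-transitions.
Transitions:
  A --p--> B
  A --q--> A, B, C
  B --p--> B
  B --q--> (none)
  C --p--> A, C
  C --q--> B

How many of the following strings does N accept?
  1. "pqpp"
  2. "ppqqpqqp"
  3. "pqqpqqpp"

0

"pqpp": rejected
"ppqqpqqp": rejected
"pqqpqqpp": rejected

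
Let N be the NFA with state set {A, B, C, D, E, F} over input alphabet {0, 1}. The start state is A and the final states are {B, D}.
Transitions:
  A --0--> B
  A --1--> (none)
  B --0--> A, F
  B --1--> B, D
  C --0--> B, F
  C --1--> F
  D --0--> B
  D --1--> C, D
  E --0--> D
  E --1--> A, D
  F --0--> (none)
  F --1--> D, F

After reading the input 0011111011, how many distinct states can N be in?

Start: {A}
read 0: {B}
read 0: {A, F}
read 1: {D, F}
read 1: {C, D, F}
read 1: {C, D, F}
read 1: {C, D, F}
read 1: {C, D, F}
read 0: {B, F}
read 1: {B, D, F}
read 1: {B, C, D, F}
Final reachable set {B, C, D, F} has 4 states.

4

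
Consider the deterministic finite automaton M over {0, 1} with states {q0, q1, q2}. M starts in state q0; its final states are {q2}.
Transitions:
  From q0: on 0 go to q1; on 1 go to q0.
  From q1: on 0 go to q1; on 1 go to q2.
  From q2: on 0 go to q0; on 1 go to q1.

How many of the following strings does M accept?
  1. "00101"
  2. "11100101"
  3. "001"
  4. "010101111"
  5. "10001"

2

"00101": rejected
"11100101": rejected
"001": accepted
"010101111": rejected
"10001": accepted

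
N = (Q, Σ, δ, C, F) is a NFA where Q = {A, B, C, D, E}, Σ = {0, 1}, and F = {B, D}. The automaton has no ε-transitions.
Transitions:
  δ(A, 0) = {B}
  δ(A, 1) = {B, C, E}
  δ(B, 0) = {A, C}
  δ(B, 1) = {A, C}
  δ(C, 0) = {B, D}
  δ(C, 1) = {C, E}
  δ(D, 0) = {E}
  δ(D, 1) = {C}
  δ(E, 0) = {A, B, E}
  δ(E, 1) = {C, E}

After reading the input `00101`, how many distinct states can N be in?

4

Start: {C}
read 0: {B, D}
read 0: {A, C, E}
read 1: {B, C, E}
read 0: {A, B, C, D, E}
read 1: {A, B, C, E}
Final reachable set {A, B, C, E} has 4 states.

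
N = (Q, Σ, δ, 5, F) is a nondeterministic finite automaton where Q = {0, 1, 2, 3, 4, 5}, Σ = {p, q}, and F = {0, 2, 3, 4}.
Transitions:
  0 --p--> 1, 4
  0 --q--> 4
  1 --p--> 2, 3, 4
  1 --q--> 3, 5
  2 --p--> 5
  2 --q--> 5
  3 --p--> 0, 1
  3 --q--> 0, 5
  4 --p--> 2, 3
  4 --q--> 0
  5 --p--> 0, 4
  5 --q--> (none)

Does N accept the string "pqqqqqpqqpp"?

Start: {5}
read p: {0, 4}
read q: {0, 4}
read q: {0, 4}
read q: {0, 4}
read q: {0, 4}
read q: {0, 4}
read p: {1, 2, 3, 4}
read q: {0, 3, 5}
read q: {0, 4, 5}
read p: {0, 1, 2, 3, 4}
read p: {0, 1, 2, 3, 4, 5}
Reachable ∩ accepting = {0, 2, 3, 4} — nonempty.

accepted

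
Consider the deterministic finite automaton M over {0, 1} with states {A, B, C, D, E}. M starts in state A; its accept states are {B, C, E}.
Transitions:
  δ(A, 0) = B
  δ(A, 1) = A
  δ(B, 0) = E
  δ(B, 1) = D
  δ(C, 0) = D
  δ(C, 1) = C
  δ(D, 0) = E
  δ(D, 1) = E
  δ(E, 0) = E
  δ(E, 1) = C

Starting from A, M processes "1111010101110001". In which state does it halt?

C

A --1--> A
A --1--> A
A --1--> A
A --1--> A
A --0--> B
B --1--> D
D --0--> E
E --1--> C
C --0--> D
D --1--> E
E --1--> C
C --1--> C
C --0--> D
D --0--> E
E --0--> E
E --1--> C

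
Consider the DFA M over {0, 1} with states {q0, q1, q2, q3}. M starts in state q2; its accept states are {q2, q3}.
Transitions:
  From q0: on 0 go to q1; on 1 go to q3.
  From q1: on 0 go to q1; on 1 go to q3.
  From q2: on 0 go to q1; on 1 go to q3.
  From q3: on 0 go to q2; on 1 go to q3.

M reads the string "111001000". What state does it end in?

q1

q2 --1--> q3
q3 --1--> q3
q3 --1--> q3
q3 --0--> q2
q2 --0--> q1
q1 --1--> q3
q3 --0--> q2
q2 --0--> q1
q1 --0--> q1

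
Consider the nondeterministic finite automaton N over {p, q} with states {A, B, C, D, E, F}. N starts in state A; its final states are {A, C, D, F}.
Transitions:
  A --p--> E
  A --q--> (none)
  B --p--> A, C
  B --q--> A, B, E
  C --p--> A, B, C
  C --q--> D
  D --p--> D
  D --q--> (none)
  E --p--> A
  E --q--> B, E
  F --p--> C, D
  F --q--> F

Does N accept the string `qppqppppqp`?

Start: {A}
read q: {}
The reachable set is empty and stays empty for the remaining 9 symbols.
Reachable ∩ accepting = {} — empty.

rejected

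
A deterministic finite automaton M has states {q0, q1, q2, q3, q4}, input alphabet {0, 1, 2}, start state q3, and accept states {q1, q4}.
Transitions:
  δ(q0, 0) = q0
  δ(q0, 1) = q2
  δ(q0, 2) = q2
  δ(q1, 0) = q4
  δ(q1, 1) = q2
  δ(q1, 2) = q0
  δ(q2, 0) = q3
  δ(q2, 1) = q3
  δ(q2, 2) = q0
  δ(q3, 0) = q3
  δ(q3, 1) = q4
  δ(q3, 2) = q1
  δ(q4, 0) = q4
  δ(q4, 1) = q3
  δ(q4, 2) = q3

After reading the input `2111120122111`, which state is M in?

q4

q3 --2--> q1
q1 --1--> q2
q2 --1--> q3
q3 --1--> q4
q4 --1--> q3
q3 --2--> q1
q1 --0--> q4
q4 --1--> q3
q3 --2--> q1
q1 --2--> q0
q0 --1--> q2
q2 --1--> q3
q3 --1--> q4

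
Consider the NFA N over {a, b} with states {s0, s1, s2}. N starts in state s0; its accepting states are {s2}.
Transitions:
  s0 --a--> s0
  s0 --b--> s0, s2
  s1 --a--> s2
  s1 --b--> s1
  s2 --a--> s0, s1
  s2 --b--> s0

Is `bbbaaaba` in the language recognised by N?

Start: {s0}
read b: {s0, s2}
read b: {s0, s2}
read b: {s0, s2}
read a: {s0, s1}
read a: {s0, s2}
read a: {s0, s1}
read b: {s0, s1, s2}
read a: {s0, s1, s2}
Reachable ∩ accepting = {s2} — nonempty.

accepted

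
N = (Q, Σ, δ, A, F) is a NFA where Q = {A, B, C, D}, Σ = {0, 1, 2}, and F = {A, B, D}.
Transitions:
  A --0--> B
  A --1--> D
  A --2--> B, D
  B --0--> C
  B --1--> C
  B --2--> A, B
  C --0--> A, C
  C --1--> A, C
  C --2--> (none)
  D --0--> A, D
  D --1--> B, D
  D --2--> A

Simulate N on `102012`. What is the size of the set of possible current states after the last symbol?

3

Start: {A}
read 1: {D}
read 0: {A, D}
read 2: {A, B, D}
read 0: {A, B, C, D}
read 1: {A, B, C, D}
read 2: {A, B, D}
Final reachable set {A, B, D} has 3 states.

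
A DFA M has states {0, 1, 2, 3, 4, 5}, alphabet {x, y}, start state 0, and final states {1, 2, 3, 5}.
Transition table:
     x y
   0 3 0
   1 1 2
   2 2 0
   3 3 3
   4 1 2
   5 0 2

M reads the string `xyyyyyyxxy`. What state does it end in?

0 --x--> 3
3 --y--> 3
3 --y--> 3
3 --y--> 3
3 --y--> 3
3 --y--> 3
3 --y--> 3
3 --x--> 3
3 --x--> 3
3 --y--> 3

3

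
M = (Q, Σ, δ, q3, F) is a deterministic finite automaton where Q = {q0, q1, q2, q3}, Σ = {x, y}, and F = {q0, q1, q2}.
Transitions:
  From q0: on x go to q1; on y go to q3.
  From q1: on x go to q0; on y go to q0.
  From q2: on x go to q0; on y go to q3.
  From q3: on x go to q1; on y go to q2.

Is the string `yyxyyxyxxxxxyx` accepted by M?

accepted

q3 --y--> q2
q2 --y--> q3
q3 --x--> q1
q1 --y--> q0
q0 --y--> q3
q3 --x--> q1
q1 --y--> q0
q0 --x--> q1
q1 --x--> q0
q0 --x--> q1
q1 --x--> q0
q0 --x--> q1
q1 --y--> q0
q0 --x--> q1
End in state q1, which is an accepting state.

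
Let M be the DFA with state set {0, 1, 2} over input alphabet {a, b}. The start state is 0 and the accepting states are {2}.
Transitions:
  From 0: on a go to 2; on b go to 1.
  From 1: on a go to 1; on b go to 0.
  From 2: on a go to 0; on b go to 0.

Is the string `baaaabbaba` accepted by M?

0 --b--> 1
1 --a--> 1
1 --a--> 1
1 --a--> 1
1 --a--> 1
1 --b--> 0
0 --b--> 1
1 --a--> 1
1 --b--> 0
0 --a--> 2
End in state 2, which is an accepting state.

accepted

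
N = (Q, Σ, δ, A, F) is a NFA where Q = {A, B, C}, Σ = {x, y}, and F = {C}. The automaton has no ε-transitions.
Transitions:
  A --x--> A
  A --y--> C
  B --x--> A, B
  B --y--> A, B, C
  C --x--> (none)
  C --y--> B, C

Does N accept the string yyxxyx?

Start: {A}
read y: {C}
read y: {B, C}
read x: {A, B}
read x: {A, B}
read y: {A, B, C}
read x: {A, B}
Reachable ∩ accepting = {} — empty.

rejected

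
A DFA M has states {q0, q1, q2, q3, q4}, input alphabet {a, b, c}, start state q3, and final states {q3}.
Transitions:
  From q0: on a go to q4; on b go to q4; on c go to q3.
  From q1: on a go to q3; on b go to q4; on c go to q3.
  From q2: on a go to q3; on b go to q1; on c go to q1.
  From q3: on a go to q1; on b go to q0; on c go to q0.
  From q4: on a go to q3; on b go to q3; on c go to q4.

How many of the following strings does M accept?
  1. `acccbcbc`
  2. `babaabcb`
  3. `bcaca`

`acccbcbc`: accepted
`babaabcb`: rejected
`bcaca`: rejected

1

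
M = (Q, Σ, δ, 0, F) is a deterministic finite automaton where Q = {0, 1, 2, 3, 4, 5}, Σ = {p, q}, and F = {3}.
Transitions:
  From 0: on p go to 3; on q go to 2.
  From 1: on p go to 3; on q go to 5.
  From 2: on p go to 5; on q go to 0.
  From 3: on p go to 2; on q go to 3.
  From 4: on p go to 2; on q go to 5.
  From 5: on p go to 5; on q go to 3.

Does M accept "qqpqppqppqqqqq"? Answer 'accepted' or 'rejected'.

0 --q--> 2
2 --q--> 0
0 --p--> 3
3 --q--> 3
3 --p--> 2
2 --p--> 5
5 --q--> 3
3 --p--> 2
2 --p--> 5
5 --q--> 3
3 --q--> 3
3 --q--> 3
3 --q--> 3
3 --q--> 3
End in state 3, which is an accepting state.

accepted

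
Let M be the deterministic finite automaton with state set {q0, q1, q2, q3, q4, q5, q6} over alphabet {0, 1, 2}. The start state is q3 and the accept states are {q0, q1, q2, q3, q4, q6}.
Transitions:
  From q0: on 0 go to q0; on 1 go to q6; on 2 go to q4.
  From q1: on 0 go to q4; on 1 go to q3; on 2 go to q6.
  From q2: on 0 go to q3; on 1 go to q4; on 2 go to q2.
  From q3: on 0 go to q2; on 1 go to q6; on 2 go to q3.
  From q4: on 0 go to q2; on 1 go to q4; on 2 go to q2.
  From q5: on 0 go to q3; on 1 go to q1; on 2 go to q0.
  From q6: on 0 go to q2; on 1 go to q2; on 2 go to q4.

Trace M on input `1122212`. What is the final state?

q3 --1--> q6
q6 --1--> q2
q2 --2--> q2
q2 --2--> q2
q2 --2--> q2
q2 --1--> q4
q4 --2--> q2

q2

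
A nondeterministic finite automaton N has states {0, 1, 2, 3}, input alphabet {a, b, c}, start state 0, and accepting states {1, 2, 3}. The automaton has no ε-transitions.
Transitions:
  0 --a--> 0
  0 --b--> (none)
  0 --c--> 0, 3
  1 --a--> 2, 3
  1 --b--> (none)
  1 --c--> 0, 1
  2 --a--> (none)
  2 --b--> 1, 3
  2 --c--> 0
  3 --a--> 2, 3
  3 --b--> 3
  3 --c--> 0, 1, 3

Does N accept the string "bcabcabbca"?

rejected

Start: {0}
read b: {}
The reachable set is empty and stays empty for the remaining 9 symbols.
Reachable ∩ accepting = {} — empty.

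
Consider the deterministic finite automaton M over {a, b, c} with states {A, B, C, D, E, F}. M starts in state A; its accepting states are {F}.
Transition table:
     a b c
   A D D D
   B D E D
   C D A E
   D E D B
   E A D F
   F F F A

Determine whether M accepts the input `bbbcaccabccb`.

rejected

A --b--> D
D --b--> D
D --b--> D
D --c--> B
B --a--> D
D --c--> B
B --c--> D
D --a--> E
E --b--> D
D --c--> B
B --c--> D
D --b--> D
End in state D, which is not an accepting state.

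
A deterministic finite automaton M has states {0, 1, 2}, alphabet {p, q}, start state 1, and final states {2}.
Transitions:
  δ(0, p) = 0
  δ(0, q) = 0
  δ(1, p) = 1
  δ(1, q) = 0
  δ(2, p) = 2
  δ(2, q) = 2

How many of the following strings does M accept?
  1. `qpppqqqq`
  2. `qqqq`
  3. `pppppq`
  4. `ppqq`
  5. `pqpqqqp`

0

`qpppqqqq`: rejected
`qqqq`: rejected
`pppppq`: rejected
`ppqq`: rejected
`pqpqqqp`: rejected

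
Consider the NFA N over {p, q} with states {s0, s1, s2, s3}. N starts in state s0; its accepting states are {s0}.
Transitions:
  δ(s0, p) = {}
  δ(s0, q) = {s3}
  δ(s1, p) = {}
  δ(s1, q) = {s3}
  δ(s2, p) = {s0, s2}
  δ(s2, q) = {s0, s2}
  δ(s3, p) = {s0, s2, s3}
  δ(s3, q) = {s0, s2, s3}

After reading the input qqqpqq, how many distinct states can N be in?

3

Start: {s0}
read q: {s3}
read q: {s0, s2, s3}
read q: {s0, s2, s3}
read p: {s0, s2, s3}
read q: {s0, s2, s3}
read q: {s0, s2, s3}
Final reachable set {s0, s2, s3} has 3 states.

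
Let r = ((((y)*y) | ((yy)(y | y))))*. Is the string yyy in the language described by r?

Split into 3 pieces y · y · y; each matches (((y)*y)|((yy)(y|y))).

yes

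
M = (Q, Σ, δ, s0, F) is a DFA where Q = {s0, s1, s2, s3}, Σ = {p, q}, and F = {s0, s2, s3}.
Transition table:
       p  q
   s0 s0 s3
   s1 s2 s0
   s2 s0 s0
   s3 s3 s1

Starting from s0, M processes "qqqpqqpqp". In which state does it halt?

s0

s0 --q--> s3
s3 --q--> s1
s1 --q--> s0
s0 --p--> s0
s0 --q--> s3
s3 --q--> s1
s1 --p--> s2
s2 --q--> s0
s0 --p--> s0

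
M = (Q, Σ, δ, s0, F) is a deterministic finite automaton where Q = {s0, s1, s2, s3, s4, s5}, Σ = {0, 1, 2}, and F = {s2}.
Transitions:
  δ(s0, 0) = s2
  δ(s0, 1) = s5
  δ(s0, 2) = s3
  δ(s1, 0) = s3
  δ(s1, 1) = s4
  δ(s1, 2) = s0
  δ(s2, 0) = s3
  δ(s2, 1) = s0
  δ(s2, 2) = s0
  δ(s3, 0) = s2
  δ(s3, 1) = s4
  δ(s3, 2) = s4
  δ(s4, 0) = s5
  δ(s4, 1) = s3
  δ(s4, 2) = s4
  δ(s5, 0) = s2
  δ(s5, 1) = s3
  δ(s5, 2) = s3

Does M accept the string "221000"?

accepted

s0 --2--> s3
s3 --2--> s4
s4 --1--> s3
s3 --0--> s2
s2 --0--> s3
s3 --0--> s2
End in state s2, which is an accepting state.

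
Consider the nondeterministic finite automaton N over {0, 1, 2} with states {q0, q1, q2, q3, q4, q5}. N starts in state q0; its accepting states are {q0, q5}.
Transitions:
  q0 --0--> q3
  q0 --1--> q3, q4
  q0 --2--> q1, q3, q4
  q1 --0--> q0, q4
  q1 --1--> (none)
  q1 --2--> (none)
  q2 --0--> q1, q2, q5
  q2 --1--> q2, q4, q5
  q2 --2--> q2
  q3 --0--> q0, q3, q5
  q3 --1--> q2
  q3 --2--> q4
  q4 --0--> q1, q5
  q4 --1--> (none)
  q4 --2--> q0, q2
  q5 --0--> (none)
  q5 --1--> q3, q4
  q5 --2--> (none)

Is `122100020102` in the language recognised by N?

rejected

Start: {q0}
read 1: {q3, q4}
read 2: {q0, q2, q4}
read 2: {q0, q1, q2, q3, q4}
read 1: {q2, q3, q4, q5}
read 0: {q0, q1, q2, q3, q5}
read 0: {q0, q1, q2, q3, q4, q5}
read 0: {q0, q1, q2, q3, q4, q5}
read 2: {q0, q1, q2, q3, q4}
read 0: {q0, q1, q2, q3, q4, q5}
read 1: {q2, q3, q4, q5}
read 0: {q0, q1, q2, q3, q5}
read 2: {q1, q2, q3, q4}
Reachable ∩ accepting = {} — empty.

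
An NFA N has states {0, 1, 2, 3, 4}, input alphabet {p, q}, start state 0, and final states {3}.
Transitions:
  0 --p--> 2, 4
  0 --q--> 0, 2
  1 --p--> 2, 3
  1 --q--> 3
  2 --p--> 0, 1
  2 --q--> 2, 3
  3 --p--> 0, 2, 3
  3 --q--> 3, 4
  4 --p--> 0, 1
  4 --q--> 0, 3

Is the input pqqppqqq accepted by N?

accepted

Start: {0}
read p: {2, 4}
read q: {0, 2, 3}
read q: {0, 2, 3, 4}
read p: {0, 1, 2, 3, 4}
read p: {0, 1, 2, 3, 4}
read q: {0, 2, 3, 4}
read q: {0, 2, 3, 4}
read q: {0, 2, 3, 4}
Reachable ∩ accepting = {3} — nonempty.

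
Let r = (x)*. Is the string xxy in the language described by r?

xxy cannot be split into zero or more pieces each matching x.

no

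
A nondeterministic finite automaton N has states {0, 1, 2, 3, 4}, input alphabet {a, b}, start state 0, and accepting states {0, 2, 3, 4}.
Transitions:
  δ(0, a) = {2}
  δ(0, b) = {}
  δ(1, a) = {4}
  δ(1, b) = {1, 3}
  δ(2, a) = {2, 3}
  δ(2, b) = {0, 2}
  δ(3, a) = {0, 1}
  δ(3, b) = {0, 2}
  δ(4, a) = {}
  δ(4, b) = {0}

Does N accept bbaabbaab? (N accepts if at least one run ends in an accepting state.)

Start: {0}
read b: {}
The reachable set is empty and stays empty for the remaining 8 symbols.
Reachable ∩ accepting = {} — empty.

rejected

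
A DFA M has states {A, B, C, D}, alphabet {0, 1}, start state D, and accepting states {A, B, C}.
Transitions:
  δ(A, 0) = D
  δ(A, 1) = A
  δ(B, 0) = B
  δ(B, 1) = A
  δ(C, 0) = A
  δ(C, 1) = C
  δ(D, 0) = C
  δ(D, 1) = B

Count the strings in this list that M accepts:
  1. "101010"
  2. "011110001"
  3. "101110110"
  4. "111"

3

"101010": accepted
"011110001": accepted
"101110110": rejected
"111": accepted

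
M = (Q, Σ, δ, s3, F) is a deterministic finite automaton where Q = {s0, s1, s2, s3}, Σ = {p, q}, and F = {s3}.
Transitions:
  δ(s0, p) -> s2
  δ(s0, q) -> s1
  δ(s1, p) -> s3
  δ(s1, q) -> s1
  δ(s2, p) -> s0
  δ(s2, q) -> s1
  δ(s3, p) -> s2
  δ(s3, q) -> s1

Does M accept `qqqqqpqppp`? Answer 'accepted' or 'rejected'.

rejected

s3 --q--> s1
s1 --q--> s1
s1 --q--> s1
s1 --q--> s1
s1 --q--> s1
s1 --p--> s3
s3 --q--> s1
s1 --p--> s3
s3 --p--> s2
s2 --p--> s0
End in state s0, which is not an accepting state.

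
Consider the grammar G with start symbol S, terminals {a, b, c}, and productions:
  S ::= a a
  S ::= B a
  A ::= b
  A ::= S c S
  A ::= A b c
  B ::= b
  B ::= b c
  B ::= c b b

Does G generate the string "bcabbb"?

no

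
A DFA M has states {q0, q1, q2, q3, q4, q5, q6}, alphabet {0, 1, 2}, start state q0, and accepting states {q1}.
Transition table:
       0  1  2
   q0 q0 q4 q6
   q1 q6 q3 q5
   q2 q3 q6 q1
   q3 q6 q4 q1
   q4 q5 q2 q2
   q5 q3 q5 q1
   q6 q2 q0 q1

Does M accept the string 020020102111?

q0 --0--> q0
q0 --2--> q6
q6 --0--> q2
q2 --0--> q3
q3 --2--> q1
q1 --0--> q6
q6 --1--> q0
q0 --0--> q0
q0 --2--> q6
q6 --1--> q0
q0 --1--> q4
q4 --1--> q2
End in state q2, which is not an accepting state.

rejected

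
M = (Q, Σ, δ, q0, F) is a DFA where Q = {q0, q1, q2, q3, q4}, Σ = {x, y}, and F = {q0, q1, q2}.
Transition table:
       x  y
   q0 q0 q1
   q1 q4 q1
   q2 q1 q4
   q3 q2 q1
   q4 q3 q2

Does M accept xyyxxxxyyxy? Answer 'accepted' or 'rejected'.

q0 --x--> q0
q0 --y--> q1
q1 --y--> q1
q1 --x--> q4
q4 --x--> q3
q3 --x--> q2
q2 --x--> q1
q1 --y--> q1
q1 --y--> q1
q1 --x--> q4
q4 --y--> q2
End in state q2, which is an accepting state.

accepted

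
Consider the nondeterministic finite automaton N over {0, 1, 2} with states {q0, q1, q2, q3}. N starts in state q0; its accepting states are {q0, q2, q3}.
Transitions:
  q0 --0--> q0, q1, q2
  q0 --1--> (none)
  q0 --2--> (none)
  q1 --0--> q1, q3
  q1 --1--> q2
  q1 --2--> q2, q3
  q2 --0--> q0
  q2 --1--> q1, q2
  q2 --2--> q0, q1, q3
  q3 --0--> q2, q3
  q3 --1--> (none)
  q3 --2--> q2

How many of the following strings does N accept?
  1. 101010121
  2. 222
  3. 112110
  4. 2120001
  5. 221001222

101010121: rejected
222: rejected
112110: rejected
2120001: rejected
221001222: rejected

0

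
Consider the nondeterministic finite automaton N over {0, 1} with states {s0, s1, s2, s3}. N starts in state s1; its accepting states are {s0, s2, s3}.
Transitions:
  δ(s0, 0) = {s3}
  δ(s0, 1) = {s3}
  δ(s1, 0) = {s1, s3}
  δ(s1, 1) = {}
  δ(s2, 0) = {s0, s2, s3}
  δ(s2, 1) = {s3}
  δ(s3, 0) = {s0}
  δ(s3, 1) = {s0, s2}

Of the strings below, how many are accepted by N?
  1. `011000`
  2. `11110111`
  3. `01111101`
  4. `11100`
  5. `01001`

`011000`: accepted
`11110111`: rejected
`01111101`: accepted
`11100`: rejected
`01001`: accepted

3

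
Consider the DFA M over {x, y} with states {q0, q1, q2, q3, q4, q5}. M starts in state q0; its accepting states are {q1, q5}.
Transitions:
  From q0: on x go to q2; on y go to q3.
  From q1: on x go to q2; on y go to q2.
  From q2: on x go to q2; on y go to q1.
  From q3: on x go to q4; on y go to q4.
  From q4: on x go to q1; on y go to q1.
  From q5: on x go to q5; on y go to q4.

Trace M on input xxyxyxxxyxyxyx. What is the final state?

q2

q0 --x--> q2
q2 --x--> q2
q2 --y--> q1
q1 --x--> q2
q2 --y--> q1
q1 --x--> q2
q2 --x--> q2
q2 --x--> q2
q2 --y--> q1
q1 --x--> q2
q2 --y--> q1
q1 --x--> q2
q2 --y--> q1
q1 --x--> q2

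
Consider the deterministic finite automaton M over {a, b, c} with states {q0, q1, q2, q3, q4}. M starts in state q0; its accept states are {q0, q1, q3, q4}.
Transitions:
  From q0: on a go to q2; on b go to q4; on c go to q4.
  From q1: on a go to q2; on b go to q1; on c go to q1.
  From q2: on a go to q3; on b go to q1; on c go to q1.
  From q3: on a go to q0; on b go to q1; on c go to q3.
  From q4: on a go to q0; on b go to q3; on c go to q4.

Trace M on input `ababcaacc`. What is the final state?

q0 --a--> q2
q2 --b--> q1
q1 --a--> q2
q2 --b--> q1
q1 --c--> q1
q1 --a--> q2
q2 --a--> q3
q3 --c--> q3
q3 --c--> q3

q3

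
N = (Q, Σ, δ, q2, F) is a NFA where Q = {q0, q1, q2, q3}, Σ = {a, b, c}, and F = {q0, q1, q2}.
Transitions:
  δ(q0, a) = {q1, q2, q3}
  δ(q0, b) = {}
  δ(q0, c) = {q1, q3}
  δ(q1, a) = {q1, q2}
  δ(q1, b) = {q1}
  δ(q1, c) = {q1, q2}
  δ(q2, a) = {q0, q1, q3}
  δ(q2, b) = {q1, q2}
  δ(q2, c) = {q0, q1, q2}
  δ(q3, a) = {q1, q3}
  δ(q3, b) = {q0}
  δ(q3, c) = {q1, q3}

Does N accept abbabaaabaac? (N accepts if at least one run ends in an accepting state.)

accepted

Start: {q2}
read a: {q0, q1, q3}
read b: {q0, q1}
read b: {q1}
read a: {q1, q2}
read b: {q1, q2}
read a: {q0, q1, q2, q3}
read a: {q0, q1, q2, q3}
read a: {q0, q1, q2, q3}
read b: {q0, q1, q2}
read a: {q0, q1, q2, q3}
read a: {q0, q1, q2, q3}
read c: {q0, q1, q2, q3}
Reachable ∩ accepting = {q0, q1, q2} — nonempty.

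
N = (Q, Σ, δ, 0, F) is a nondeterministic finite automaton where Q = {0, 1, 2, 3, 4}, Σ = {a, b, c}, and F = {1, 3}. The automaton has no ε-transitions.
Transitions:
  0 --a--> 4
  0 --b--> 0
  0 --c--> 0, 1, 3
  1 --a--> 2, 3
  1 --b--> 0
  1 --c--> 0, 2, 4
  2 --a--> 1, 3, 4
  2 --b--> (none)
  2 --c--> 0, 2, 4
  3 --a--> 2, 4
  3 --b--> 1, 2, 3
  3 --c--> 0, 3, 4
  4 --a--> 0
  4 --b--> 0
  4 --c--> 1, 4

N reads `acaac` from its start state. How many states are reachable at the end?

Start: {0}
read a: {4}
read c: {1, 4}
read a: {0, 2, 3}
read a: {1, 2, 3, 4}
read c: {0, 1, 2, 3, 4}
Final reachable set {0, 1, 2, 3, 4} has 5 states.

5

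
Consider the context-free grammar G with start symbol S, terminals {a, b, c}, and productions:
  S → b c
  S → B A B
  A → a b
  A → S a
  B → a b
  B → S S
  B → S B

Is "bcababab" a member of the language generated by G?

yes

S ⇒ BAB ⇒ SBAB ⇒ bcBAB ⇒ bcabAB ⇒ bcababB ⇒ bcababab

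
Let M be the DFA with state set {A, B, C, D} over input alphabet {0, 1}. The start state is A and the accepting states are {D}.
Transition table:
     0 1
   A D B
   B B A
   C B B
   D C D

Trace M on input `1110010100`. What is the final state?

A --1--> B
B --1--> A
A --1--> B
B --0--> B
B --0--> B
B --1--> A
A --0--> D
D --1--> D
D --0--> C
C --0--> B

B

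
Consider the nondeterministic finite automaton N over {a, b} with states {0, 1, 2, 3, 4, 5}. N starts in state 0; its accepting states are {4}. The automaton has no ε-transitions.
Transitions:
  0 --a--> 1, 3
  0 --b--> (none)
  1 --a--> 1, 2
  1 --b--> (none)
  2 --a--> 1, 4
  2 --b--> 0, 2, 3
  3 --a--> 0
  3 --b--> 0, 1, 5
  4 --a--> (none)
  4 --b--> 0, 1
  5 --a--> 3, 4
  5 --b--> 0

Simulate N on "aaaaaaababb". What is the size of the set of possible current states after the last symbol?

Start: {0}
read a: {1, 3}
read a: {0, 1, 2}
read a: {1, 2, 3, 4}
read a: {0, 1, 2, 4}
read a: {1, 2, 3, 4}
read a: {0, 1, 2, 4}
read a: {1, 2, 3, 4}
read b: {0, 1, 2, 3, 5}
read a: {0, 1, 2, 3, 4}
read b: {0, 1, 2, 3, 5}
read b: {0, 1, 2, 3, 5}
Final reachable set {0, 1, 2, 3, 5} has 5 states.

5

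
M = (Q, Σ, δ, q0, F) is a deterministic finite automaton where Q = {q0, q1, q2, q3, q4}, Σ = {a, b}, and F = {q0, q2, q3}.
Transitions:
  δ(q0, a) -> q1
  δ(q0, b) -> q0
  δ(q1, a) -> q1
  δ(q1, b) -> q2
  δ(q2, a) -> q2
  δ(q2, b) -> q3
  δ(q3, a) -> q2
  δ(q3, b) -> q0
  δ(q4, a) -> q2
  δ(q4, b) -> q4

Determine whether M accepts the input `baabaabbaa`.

q0 --b--> q0
q0 --a--> q1
q1 --a--> q1
q1 --b--> q2
q2 --a--> q2
q2 --a--> q2
q2 --b--> q3
q3 --b--> q0
q0 --a--> q1
q1 --a--> q1
End in state q1, which is not an accepting state.

rejected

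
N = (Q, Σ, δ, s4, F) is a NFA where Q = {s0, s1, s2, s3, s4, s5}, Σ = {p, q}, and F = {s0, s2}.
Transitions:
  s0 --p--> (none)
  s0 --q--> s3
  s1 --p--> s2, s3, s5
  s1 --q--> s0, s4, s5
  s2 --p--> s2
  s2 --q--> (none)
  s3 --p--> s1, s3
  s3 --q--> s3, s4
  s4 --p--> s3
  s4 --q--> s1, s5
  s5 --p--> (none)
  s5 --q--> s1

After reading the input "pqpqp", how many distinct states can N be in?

Start: {s4}
read p: {s3}
read q: {s3, s4}
read p: {s1, s3}
read q: {s0, s3, s4, s5}
read p: {s1, s3}
Final reachable set {s1, s3} has 2 states.

2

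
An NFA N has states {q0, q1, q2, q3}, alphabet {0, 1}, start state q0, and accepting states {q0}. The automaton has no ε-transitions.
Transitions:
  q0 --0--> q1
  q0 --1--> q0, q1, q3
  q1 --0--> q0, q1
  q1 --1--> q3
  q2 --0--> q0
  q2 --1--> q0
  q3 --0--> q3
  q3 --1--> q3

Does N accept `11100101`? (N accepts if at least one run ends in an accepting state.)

Start: {q0}
read 1: {q0, q1, q3}
read 1: {q0, q1, q3}
read 1: {q0, q1, q3}
read 0: {q0, q1, q3}
read 0: {q0, q1, q3}
read 1: {q0, q1, q3}
read 0: {q0, q1, q3}
read 1: {q0, q1, q3}
Reachable ∩ accepting = {q0} — nonempty.

accepted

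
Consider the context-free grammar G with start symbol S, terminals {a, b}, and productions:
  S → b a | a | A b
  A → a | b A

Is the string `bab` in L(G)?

yes

S ⇒ Ab ⇒ bAb ⇒ bab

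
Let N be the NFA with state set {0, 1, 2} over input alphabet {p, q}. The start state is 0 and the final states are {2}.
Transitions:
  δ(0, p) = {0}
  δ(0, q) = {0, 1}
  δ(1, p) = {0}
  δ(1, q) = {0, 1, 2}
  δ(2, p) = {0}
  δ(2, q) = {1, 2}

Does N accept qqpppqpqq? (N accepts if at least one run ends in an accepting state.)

accepted

Start: {0}
read q: {0, 1}
read q: {0, 1, 2}
read p: {0}
read p: {0}
read p: {0}
read q: {0, 1}
read p: {0}
read q: {0, 1}
read q: {0, 1, 2}
Reachable ∩ accepting = {2} — nonempty.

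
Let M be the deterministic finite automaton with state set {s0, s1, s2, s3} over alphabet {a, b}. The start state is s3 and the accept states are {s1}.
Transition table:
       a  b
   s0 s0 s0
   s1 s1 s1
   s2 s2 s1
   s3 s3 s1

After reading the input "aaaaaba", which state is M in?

s1

s3 --a--> s3
s3 --a--> s3
s3 --a--> s3
s3 --a--> s3
s3 --a--> s3
s3 --b--> s1
s1 --a--> s1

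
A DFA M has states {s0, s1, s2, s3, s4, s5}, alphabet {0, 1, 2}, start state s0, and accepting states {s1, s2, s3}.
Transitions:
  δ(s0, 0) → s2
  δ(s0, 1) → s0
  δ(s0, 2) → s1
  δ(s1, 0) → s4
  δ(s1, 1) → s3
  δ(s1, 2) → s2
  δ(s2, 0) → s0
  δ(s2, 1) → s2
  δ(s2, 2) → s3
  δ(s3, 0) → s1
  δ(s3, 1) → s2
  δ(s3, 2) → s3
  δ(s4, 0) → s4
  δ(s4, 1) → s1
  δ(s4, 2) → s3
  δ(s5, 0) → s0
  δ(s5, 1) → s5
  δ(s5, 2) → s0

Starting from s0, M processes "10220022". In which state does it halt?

s0 --1--> s0
s0 --0--> s2
s2 --2--> s3
s3 --2--> s3
s3 --0--> s1
s1 --0--> s4
s4 --2--> s3
s3 --2--> s3

s3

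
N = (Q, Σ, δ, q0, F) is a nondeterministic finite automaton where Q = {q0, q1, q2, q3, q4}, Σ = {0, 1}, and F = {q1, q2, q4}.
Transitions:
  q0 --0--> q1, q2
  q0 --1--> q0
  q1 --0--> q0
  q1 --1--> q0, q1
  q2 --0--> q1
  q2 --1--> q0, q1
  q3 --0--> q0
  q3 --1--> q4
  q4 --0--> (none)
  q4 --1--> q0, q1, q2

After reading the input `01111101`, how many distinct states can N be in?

Start: {q0}
read 0: {q1, q2}
read 1: {q0, q1}
read 1: {q0, q1}
read 1: {q0, q1}
read 1: {q0, q1}
read 1: {q0, q1}
read 0: {q0, q1, q2}
read 1: {q0, q1}
Final reachable set {q0, q1} has 2 states.

2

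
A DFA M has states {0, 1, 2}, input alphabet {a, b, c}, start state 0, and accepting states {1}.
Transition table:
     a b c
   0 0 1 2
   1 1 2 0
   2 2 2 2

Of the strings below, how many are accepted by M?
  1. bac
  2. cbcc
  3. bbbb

0

bac: rejected
cbcc: rejected
bbbb: rejected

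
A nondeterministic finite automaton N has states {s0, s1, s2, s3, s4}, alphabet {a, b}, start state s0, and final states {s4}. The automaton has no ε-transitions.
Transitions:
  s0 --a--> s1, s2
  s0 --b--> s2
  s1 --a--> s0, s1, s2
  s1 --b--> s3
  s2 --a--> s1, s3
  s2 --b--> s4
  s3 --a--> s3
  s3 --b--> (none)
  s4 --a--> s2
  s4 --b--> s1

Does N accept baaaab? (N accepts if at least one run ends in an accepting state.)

Start: {s0}
read b: {s2}
read a: {s1, s3}
read a: {s0, s1, s2, s3}
read a: {s0, s1, s2, s3}
read a: {s0, s1, s2, s3}
read b: {s2, s3, s4}
Reachable ∩ accepting = {s4} — nonempty.

accepted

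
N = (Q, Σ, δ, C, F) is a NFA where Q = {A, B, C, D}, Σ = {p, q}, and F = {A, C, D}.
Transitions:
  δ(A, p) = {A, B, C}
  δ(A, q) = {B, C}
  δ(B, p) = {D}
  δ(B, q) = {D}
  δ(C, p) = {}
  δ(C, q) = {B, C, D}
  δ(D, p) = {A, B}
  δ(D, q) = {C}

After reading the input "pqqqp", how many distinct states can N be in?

Start: {C}
read p: {}
The reachable set is empty and stays empty for the remaining 4 symbols.
Final reachable set {} has 0 states.

0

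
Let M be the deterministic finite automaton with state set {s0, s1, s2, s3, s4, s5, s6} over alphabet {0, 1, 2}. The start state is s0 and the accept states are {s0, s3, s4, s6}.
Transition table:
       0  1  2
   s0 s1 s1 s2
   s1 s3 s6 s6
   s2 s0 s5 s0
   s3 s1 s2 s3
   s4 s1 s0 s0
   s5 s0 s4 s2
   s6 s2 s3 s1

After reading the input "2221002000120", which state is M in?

s0 --2--> s2
s2 --2--> s0
s0 --2--> s2
s2 --1--> s5
s5 --0--> s0
s0 --0--> s1
s1 --2--> s6
s6 --0--> s2
s2 --0--> s0
s0 --0--> s1
s1 --1--> s6
s6 --2--> s1
s1 --0--> s3

s3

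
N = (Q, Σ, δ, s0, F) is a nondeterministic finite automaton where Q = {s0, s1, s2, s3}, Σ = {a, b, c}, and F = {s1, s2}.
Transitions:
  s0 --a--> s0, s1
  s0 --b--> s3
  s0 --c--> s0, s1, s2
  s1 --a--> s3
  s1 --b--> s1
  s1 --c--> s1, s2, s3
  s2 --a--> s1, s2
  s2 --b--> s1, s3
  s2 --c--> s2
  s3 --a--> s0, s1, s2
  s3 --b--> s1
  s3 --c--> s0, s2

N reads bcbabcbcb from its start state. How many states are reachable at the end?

Start: {s0}
read b: {s3}
read c: {s0, s2}
read b: {s1, s3}
read a: {s0, s1, s2, s3}
read b: {s1, s3}
read c: {s0, s1, s2, s3}
read b: {s1, s3}
read c: {s0, s1, s2, s3}
read b: {s1, s3}
Final reachable set {s1, s3} has 2 states.

2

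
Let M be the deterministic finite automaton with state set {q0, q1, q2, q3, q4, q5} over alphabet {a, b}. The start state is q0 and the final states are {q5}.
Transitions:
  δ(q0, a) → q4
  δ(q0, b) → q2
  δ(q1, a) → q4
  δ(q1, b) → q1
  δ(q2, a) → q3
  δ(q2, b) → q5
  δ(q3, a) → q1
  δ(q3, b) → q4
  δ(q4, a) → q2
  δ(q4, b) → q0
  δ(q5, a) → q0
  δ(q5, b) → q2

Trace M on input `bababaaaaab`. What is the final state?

q1

q0 --b--> q2
q2 --a--> q3
q3 --b--> q4
q4 --a--> q2
q2 --b--> q5
q5 --a--> q0
q0 --a--> q4
q4 --a--> q2
q2 --a--> q3
q3 --a--> q1
q1 --b--> q1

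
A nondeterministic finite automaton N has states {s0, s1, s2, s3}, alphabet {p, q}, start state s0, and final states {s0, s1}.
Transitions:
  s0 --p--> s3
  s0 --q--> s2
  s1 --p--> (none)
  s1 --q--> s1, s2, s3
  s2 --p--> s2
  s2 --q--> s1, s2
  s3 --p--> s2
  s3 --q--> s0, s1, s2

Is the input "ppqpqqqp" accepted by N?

Start: {s0}
read p: {s3}
read p: {s2}
read q: {s1, s2}
read p: {s2}
read q: {s1, s2}
read q: {s1, s2, s3}
read q: {s0, s1, s2, s3}
read p: {s2, s3}
Reachable ∩ accepting = {} — empty.

rejected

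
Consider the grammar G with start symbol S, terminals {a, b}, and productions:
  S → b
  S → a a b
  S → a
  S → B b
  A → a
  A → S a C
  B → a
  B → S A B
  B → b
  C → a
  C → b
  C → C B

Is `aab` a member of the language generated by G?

yes

S ⇒ aab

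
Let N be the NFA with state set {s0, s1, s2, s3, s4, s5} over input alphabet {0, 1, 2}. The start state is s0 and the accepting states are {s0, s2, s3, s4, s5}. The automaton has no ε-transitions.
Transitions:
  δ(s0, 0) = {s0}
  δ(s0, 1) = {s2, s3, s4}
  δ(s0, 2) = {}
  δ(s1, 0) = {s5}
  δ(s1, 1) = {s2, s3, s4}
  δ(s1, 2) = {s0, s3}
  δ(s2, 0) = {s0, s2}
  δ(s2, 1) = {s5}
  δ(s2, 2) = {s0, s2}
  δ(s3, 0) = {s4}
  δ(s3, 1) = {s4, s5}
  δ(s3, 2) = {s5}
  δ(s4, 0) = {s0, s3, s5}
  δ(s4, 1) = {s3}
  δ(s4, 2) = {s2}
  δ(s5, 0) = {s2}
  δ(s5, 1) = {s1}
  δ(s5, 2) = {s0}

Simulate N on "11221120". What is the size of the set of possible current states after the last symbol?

Start: {s0}
read 1: {s2, s3, s4}
read 1: {s3, s4, s5}
read 2: {s0, s2, s5}
read 2: {s0, s2}
read 1: {s2, s3, s4, s5}
read 1: {s1, s3, s4, s5}
read 2: {s0, s2, s3, s5}
read 0: {s0, s2, s4}
Final reachable set {s0, s2, s4} has 3 states.

3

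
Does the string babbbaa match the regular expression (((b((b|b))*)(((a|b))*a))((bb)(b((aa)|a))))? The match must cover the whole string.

Split as ba·bbbaa: ((b((b|b))*)(((a|b))*a)) matches ba and ((bb)(b((aa)|a))) matches bbbaa.

yes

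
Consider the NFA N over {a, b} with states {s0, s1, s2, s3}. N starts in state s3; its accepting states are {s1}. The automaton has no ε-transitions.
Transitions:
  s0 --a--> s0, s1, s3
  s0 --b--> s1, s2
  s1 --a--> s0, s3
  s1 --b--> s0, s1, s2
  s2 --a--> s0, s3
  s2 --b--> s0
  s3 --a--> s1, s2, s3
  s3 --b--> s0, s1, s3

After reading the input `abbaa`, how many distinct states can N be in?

Start: {s3}
read a: {s1, s2, s3}
read b: {s0, s1, s2, s3}
read b: {s0, s1, s2, s3}
read a: {s0, s1, s2, s3}
read a: {s0, s1, s2, s3}
Final reachable set {s0, s1, s2, s3} has 4 states.

4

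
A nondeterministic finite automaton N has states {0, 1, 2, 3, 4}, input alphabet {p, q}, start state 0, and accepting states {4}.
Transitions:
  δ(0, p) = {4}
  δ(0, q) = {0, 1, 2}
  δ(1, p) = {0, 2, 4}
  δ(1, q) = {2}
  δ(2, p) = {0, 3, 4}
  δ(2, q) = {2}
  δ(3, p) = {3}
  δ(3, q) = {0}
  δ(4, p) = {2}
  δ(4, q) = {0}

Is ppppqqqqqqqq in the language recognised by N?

rejected

Start: {0}
read p: {4}
read p: {2}
read p: {0, 3, 4}
read p: {2, 3, 4}
read q: {0, 2}
read q: {0, 1, 2}
read q: {0, 1, 2}
read q: {0, 1, 2}
read q: {0, 1, 2}
read q: {0, 1, 2}
read q: {0, 1, 2}
read q: {0, 1, 2}
Reachable ∩ accepting = {} — empty.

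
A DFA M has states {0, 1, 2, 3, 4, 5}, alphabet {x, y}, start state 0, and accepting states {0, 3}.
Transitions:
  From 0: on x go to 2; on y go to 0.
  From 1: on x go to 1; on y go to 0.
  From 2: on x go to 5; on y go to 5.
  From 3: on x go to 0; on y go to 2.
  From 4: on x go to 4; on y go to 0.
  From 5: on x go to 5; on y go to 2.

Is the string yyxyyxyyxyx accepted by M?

0 --y--> 0
0 --y--> 0
0 --x--> 2
2 --y--> 5
5 --y--> 2
2 --x--> 5
5 --y--> 2
2 --y--> 5
5 --x--> 5
5 --y--> 2
2 --x--> 5
End in state 5, which is not an accepting state.

rejected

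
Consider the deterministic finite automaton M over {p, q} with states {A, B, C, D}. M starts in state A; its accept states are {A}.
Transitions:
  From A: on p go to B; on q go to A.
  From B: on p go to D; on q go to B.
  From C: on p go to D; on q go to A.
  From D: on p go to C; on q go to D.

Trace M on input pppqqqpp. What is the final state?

A --p--> B
B --p--> D
D --p--> C
C --q--> A
A --q--> A
A --q--> A
A --p--> B
B --p--> D

D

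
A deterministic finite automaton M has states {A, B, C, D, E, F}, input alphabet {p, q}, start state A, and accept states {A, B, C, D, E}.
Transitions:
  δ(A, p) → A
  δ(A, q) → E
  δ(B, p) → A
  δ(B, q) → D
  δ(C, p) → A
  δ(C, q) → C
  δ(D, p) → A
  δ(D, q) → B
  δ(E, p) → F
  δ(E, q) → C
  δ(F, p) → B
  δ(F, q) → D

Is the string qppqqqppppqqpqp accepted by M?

A --q--> E
E --p--> F
F --p--> B
B --q--> D
D --q--> B
B --q--> D
D --p--> A
A --p--> A
A --p--> A
A --p--> A
A --q--> E
E --q--> C
C --p--> A
A --q--> E
E --p--> F
End in state F, which is not an accepting state.

rejected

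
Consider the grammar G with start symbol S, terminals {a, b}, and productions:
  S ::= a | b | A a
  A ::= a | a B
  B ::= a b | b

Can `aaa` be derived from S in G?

no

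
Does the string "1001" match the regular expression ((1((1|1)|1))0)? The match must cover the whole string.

No split of 1001 into u·v has (1((1|1)|1)) matching u and 0 matching v.

no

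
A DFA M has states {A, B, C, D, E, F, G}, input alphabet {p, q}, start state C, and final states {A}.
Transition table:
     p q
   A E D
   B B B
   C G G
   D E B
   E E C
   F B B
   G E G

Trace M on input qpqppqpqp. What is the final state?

E

C --q--> G
G --p--> E
E --q--> C
C --p--> G
G --p--> E
E --q--> C
C --p--> G
G --q--> G
G --p--> E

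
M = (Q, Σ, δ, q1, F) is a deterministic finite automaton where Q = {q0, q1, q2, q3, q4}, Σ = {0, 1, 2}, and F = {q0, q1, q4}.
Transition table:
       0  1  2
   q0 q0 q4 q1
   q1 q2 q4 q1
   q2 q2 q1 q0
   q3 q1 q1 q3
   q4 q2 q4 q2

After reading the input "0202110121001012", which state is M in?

q1

q1 --0--> q2
q2 --2--> q0
q0 --0--> q0
q0 --2--> q1
q1 --1--> q4
q4 --1--> q4
q4 --0--> q2
q2 --1--> q1
q1 --2--> q1
q1 --1--> q4
q4 --0--> q2
q2 --0--> q2
q2 --1--> q1
q1 --0--> q2
q2 --1--> q1
q1 --2--> q1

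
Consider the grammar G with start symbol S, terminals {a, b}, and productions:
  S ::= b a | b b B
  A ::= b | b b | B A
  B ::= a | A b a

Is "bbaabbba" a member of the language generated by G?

yes

S ⇒ bbB ⇒ bbAba ⇒ bbBAba ⇒ bbaAba ⇒ bbaBAba ⇒ bbaaAba ⇒ bbaabbba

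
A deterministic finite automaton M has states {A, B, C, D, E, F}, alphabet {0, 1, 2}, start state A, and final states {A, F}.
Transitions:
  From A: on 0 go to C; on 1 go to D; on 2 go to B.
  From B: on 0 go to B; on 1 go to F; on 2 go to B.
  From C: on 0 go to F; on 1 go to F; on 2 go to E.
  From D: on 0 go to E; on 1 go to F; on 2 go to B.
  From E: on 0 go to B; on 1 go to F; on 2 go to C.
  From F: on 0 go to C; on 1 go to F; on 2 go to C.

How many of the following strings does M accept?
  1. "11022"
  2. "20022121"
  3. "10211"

"11022": rejected
"20022121": accepted
"10211": accepted

2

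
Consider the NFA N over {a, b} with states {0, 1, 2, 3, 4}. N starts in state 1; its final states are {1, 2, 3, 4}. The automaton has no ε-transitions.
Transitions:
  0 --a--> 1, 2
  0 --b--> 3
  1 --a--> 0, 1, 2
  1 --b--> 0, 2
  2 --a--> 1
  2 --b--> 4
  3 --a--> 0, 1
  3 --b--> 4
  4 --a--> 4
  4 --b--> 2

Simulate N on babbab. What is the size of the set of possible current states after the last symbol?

3

Start: {1}
read b: {0, 2}
read a: {1, 2}
read b: {0, 2, 4}
read b: {2, 3, 4}
read a: {0, 1, 4}
read b: {0, 2, 3}
Final reachable set {0, 2, 3} has 3 states.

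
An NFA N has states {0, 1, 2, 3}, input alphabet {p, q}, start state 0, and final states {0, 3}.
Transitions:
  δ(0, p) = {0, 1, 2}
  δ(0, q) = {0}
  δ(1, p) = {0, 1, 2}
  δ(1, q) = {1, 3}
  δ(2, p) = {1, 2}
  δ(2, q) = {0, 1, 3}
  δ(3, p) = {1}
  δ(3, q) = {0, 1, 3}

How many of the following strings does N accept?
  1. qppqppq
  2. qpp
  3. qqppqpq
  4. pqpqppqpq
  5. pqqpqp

5

qppqppq: accepted
qpp: accepted
qqppqpq: accepted
pqpqppqpq: accepted
pqqpqp: accepted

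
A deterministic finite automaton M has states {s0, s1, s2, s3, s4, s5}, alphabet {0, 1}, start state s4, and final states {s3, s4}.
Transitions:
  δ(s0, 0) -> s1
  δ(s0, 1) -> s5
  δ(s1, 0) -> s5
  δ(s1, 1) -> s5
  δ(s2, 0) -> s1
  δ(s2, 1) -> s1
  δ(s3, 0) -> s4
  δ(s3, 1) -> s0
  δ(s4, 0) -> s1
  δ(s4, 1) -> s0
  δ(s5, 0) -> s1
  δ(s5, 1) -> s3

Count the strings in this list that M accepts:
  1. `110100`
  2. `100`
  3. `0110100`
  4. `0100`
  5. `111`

1

`110100`: rejected
`100`: rejected
`0110100`: rejected
`0100`: rejected
`111`: accepted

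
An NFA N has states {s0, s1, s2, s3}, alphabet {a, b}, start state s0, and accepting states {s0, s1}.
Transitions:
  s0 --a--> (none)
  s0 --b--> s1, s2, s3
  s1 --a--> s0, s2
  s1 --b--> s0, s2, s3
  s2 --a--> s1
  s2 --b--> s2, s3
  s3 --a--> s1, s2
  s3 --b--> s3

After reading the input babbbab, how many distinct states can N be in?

Start: {s0}
read b: {s1, s2, s3}
read a: {s0, s1, s2}
read b: {s0, s1, s2, s3}
read b: {s0, s1, s2, s3}
read b: {s0, s1, s2, s3}
read a: {s0, s1, s2}
read b: {s0, s1, s2, s3}
Final reachable set {s0, s1, s2, s3} has 4 states.

4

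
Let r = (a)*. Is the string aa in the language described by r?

yes

Split into 2 pieces a · a; each matches a.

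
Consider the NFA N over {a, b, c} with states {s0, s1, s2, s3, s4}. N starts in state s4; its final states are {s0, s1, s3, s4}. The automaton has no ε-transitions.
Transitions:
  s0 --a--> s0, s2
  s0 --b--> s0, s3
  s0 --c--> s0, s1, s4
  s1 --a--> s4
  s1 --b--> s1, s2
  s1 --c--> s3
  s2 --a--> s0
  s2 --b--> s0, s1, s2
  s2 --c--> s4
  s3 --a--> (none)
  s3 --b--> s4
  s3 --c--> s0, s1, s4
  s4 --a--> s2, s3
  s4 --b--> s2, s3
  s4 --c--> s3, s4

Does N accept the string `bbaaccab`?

accepted

Start: {s4}
read b: {s2, s3}
read b: {s0, s1, s2, s4}
read a: {s0, s2, s3, s4}
read a: {s0, s2, s3}
read c: {s0, s1, s4}
read c: {s0, s1, s3, s4}
read a: {s0, s2, s3, s4}
read b: {s0, s1, s2, s3, s4}
Reachable ∩ accepting = {s0, s1, s3, s4} — nonempty.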